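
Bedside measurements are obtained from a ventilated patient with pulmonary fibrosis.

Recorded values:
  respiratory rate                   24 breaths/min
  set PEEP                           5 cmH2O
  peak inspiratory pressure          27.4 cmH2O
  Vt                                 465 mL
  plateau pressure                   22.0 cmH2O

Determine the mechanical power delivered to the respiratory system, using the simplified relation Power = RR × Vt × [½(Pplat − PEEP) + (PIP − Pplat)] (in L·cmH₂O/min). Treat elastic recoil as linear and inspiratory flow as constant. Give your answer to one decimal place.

Per-breath work = Vt × [½(Pplat−PEEP) + (PIP−Pplat)] = 0.465 × [0.5×17.0 + 5.4] = 0.465 × 13.9 = 6.464 L·cmH2O.
Power = 24 × 6.464 = 155.14 L·cmH2O/min.

155.1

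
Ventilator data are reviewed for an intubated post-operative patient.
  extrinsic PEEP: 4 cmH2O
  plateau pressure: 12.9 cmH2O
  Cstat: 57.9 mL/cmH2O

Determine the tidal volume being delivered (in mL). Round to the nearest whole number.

Vt = Cstat × (Pplat − PEEP) = 57.9 × (12.9 − 4) = 57.9 × 8.9 = 515.31 mL.

515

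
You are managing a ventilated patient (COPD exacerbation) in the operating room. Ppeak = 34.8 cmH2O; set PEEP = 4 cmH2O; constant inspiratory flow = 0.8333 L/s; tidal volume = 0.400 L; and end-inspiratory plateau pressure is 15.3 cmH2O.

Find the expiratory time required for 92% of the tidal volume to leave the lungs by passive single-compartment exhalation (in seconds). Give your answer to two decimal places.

2.09

R = (PIP − Pplat)/V̇ = (34.8 − 15.3) / 0.8333 = 19.5/0.8333 = 23.401 cmH2O·s/L.
C = Vt/(Pplat − PEEP) = 400.0 / (15.3 − 4) = 400.0/11.3 = 35.398 mL/cmH2O.
τ = R × C = 23.401 × 0.0354 L/cmH2O = 0.8284 s.
t = −τ·ln(1 − 0.92) = −0.8284·ln(0.08) = 2.092 s.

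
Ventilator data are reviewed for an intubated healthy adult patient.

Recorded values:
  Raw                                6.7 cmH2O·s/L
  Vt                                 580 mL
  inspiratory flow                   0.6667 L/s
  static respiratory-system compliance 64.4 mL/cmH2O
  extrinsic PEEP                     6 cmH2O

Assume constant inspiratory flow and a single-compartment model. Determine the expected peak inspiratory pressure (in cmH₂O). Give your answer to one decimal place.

Equation of motion (constant flow): PIP = Vt/C + R·V̇ + PEEP.
PIP = 580/64.4 + 6.7×0.6667 + 6 = 9.006 + 4.467 + 6 = 19.473 cmH2O.

19.5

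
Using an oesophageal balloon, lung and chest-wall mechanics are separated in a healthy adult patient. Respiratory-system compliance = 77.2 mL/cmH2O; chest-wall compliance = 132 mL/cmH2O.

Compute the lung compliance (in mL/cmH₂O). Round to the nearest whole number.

186

1/CL = 1/Crs − 1/Ccw.
1/CL = 1/77.2 − 1/132 = 0.005378.
CL = 185.94 mL/cmH2O.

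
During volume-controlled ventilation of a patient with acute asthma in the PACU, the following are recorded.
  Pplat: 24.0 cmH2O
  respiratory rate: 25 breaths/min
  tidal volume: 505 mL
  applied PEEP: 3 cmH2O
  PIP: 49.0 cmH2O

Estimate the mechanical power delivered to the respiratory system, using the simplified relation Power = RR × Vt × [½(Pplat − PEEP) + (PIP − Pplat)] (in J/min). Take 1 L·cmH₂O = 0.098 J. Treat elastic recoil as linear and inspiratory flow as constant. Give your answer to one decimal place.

Per-breath work = Vt × [½(Pplat−PEEP) + (PIP−Pplat)] = 0.505 × [0.5×21.0 + 25.0] = 0.505 × 35.5 = 17.928 L·cmH2O.
Power = 25 × 17.928 = 448.2 L·cmH2O/min.
× 0.098 J/(L·cmH2O) → 43.924 J/min.

43.9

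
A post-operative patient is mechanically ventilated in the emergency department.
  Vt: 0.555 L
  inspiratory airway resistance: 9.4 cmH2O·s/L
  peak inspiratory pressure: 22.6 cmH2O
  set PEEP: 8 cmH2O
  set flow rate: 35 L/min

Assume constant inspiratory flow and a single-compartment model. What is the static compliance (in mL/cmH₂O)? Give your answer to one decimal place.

Flow: 35 L/min ÷ 60 = 0.5833 L/s.
Equation of motion (constant flow): PIP = Vt/C + R·V̇ + PEEP.
Vt/C = PIP − R·V̇ − PEEP = 22.6 − 9.4×0.5833 − 8 = 22.6 − 5.483 − 8 = 9.117 cmH2O.
C = Vt / 9.117 = 555 / 9.117 = 60.875 mL/cmH2O.

60.9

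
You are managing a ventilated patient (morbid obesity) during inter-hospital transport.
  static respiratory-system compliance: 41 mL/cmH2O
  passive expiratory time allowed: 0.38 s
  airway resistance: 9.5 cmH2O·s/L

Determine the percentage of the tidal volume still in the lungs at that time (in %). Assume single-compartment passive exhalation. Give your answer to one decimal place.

37.7

τ = R × C = 9.5 × 41 mL/cmH2O = 9.5 × 0.041 L/cmH2O = 0.3895 s.
Passive exhalation: V(t)/V₀ = e^(−t/τ) = e^(−0.38/0.3895) = 0.377.
Fraction remaining = 0.377 → 37.7%.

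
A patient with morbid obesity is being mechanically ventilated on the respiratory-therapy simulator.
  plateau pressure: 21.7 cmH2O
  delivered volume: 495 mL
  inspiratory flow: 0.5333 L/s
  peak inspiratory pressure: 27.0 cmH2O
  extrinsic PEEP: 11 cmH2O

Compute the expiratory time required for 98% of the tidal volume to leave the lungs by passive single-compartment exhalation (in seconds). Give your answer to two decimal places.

1.80

R = (PIP − Pplat)/V̇ = (27.0 − 21.7) / 0.5333 = 5.3/0.5333 = 9.938 cmH2O·s/L.
C = Vt/(Pplat − PEEP) = 495.0 / (21.7 − 11) = 495.0/10.7 = 46.262 mL/cmH2O.
τ = R × C = 9.938 × 0.04626 L/cmH2O = 0.4597 s.
t = −τ·ln(1 − 0.98) = −0.4597·ln(0.02) = 1.798 s.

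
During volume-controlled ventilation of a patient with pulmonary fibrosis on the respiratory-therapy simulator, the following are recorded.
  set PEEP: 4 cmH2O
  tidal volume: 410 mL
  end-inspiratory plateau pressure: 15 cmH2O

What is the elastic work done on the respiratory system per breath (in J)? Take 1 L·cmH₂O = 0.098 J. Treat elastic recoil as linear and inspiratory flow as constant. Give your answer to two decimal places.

Elastic work ≈ ½ × (Pplat − PEEP) × Vt = 0.5 × (15 − 4) × 0.410 L = 0.5 × 11.0 × 0.410 = 2.255 L·cmH2O.
× 0.098 J/(L·cmH2O) → 0.221 J.

0.22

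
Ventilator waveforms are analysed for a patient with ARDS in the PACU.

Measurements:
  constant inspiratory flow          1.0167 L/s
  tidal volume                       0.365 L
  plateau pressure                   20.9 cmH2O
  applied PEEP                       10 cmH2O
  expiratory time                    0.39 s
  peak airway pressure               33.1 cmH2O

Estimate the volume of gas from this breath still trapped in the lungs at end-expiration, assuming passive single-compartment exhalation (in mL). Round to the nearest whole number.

R = (PIP − Pplat)/V̇ = (33.1 − 20.9) / 1.0167 = 12.2/1.0167 = 12.0 cmH2O·s/L.
C = Vt/(Pplat − PEEP) = 365.0 / (20.9 − 10) = 365.0/10.9 = 33.486 mL/cmH2O.
τ = R × C = 12.0 × 0.03349 L/cmH2O = 0.4019 s.
Fraction remaining = e^(−Te/τ) = e^(−0.39/0.4019) = 0.3789.
Trapped volume = 365.0 × 0.3789 = 138.3 mL.

138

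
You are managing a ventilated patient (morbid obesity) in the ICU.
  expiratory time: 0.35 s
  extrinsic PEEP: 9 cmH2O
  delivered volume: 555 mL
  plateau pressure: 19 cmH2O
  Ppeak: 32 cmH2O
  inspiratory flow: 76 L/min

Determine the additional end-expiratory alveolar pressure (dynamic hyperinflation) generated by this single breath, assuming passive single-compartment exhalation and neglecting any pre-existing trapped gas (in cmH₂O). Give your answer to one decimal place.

5.4

Flow: 76 L/min ÷ 60 = 1.2667 L/s.
R = (PIP − Pplat)/V̇ = (32 − 19) / 1.2667 = 13.0/1.2667 = 10.263 cmH2O·s/L.
C = Vt/(Pplat − PEEP) = 555.0 / (19 − 9) = 555.0/10.0 = 55.5 mL/cmH2O.
τ = R × C = 10.263 × 0.0555 L/cmH2O = 0.5696 s.
Fraction remaining = e^(−Te/τ) = e^(−0.35/0.5696) = 0.5409; trapped volume = 555.0 × 0.5409 = 300.2 mL.
Additional alveolar pressure from trapping ≈ V_trapped / C = 300.2 / 55.5 = 5.409 cmH2O.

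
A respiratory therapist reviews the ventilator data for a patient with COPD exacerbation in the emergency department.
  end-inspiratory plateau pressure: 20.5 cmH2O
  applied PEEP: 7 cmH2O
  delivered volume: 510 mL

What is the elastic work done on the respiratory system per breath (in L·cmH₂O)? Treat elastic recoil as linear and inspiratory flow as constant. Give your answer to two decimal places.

Elastic work ≈ ½ × (Pplat − PEEP) × Vt = 0.5 × (20.5 − 7) × 0.510 L = 0.5 × 13.5 × 0.510 = 3.443 L·cmH2O.

3.44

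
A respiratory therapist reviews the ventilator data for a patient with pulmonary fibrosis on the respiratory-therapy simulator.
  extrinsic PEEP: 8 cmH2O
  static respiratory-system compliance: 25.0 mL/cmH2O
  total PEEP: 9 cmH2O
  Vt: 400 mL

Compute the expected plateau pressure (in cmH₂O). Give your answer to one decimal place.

End-expiratory occlusion gives total PEEP = 9 cmH2O (intrinsic PEEP = 9 − 8 = 1). Use total PEEP for the elastic gradient.
Pplat = PEEPtotal + Vt / Cstat = 9 + 400 / 25.0 = 9 + 16.0 = 25.0 cmH2O.

25.0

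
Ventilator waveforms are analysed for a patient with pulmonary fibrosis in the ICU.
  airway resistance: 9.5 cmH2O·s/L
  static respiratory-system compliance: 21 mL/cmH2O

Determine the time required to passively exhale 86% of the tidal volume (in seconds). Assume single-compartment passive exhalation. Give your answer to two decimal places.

τ = R × C = 9.5 × 21 mL/cmH2O = 9.5 × 0.021 L/cmH2O = 0.1995 s.
Exhaled fraction f = 1 − e^(−t/τ) → t = −τ·ln(1 − f) = −0.1995·ln(0.14) = 0.3922 s.

0.39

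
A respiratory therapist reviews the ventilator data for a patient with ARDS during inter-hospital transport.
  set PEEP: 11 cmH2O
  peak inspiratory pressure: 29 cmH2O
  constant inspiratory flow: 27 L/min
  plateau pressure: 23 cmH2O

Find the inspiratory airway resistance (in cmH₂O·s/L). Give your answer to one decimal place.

Flow: 27 L/min ÷ 60 = 0.45 L/s.
Raw = (PIP − Pplat) / flow = (29 − 23) / 0.45 = 6.0 / 0.45 = 13.333 cmH2O·s/L.

13.3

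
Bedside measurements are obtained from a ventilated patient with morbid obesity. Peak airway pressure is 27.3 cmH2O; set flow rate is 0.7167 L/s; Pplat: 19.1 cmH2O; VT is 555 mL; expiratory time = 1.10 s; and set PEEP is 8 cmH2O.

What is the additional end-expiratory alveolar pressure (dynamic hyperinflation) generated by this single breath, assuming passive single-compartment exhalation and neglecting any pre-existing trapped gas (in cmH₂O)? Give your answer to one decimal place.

R = (PIP − Pplat)/V̇ = (27.3 − 19.1) / 0.7167 = 8.2/0.7167 = 11.441 cmH2O·s/L.
C = Vt/(Pplat − PEEP) = 555.0 / (19.1 − 8) = 555.0/11.1 = 50.0 mL/cmH2O.
τ = R × C = 11.441 × 0.05 L/cmH2O = 0.5721 s.
Fraction remaining = e^(−Te/τ) = e^(−1.10/0.5721) = 0.1462; trapped volume = 555.0 × 0.1462 = 81.141 mL.
Additional alveolar pressure from trapping ≈ V_trapped / C = 81.141 / 50.0 = 1.623 cmH2O.

1.6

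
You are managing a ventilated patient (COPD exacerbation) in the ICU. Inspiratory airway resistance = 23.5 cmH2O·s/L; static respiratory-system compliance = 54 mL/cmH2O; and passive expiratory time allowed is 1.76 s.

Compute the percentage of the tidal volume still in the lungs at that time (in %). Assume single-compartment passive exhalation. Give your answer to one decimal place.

τ = R × C = 23.5 × 54 mL/cmH2O = 23.5 × 0.054 L/cmH2O = 1.269 s.
Passive exhalation: V(t)/V₀ = e^(−t/τ) = e^(−1.76/1.269) = 0.2498.
Fraction remaining = 0.2498 → 24.98%.

25.0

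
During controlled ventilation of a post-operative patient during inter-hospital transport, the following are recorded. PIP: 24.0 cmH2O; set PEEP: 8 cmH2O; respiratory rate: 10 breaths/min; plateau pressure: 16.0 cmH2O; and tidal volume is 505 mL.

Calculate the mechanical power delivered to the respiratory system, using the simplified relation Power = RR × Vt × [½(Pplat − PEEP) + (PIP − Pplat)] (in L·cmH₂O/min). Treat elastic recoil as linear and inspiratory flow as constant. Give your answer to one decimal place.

Per-breath work = Vt × [½(Pplat−PEEP) + (PIP−Pplat)] = 0.505 × [0.5×8.0 + 8.0] = 0.505 × 12.0 = 6.06 L·cmH2O.
Power = 10 × 6.06 = 60.6 L·cmH2O/min.

60.6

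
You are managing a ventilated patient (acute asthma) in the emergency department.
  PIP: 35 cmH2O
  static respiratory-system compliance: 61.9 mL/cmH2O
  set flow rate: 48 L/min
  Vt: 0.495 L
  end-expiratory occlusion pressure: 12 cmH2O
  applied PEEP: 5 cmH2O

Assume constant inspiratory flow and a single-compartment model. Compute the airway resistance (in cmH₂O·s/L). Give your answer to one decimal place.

Flow: 48 L/min ÷ 60 = 0.8 L/s.
Total PEEP = 12 cmH2O (set 5 + intrinsic 7); this is the baseline alveolar pressure.
Equation of motion (constant flow): PIP = Vt/C + R·V̇ + PEEP.
R·V̇ = PIP − Vt/C − PEEP = 35 − 495/61.9 − 12 = 35 − 7.997 − 12 = 15.003 cmH2O.
R = 15.003 / 0.8 = 18.754 cmH2O·s/L.

18.8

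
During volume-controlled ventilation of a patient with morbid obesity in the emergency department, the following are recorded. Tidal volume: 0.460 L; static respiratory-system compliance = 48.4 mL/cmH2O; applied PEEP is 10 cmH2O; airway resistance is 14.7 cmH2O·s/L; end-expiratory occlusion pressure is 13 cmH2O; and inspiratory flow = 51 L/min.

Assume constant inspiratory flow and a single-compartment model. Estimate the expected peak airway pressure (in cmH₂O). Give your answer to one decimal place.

Flow: 51 L/min ÷ 60 = 0.85 L/s.
Total PEEP = 13 cmH2O (set 10 + intrinsic 3); this is the baseline alveolar pressure.
Equation of motion (constant flow): PIP = Vt/C + R·V̇ + PEEP.
PIP = 460/48.4 + 14.7×0.85 + 13 = 9.504 + 12.495 + 13 = 34.999 cmH2O.

35.0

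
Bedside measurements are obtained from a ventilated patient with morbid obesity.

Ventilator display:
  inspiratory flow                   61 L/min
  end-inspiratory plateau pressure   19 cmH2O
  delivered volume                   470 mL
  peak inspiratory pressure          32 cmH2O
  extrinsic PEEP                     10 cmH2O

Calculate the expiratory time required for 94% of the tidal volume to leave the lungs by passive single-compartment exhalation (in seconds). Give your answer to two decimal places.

1.88

Flow: 61 L/min ÷ 60 = 1.0167 L/s.
R = (PIP − Pplat)/V̇ = (32 − 19) / 1.0167 = 13.0/1.0167 = 12.786 cmH2O·s/L.
C = Vt/(Pplat − PEEP) = 470.0 / (19 − 10) = 470.0/9.0 = 52.222 mL/cmH2O.
τ = R × C = 12.786 × 0.05222 L/cmH2O = 0.6677 s.
t = −τ·ln(1 − 0.94) = −0.6677·ln(0.06) = 1.879 s.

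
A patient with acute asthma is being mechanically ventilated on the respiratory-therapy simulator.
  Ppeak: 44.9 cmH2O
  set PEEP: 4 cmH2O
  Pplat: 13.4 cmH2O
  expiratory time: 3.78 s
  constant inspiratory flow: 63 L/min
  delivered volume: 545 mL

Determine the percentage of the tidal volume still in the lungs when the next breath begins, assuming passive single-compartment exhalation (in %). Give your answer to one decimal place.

Flow: 63 L/min ÷ 60 = 1.05 L/s.
R = (PIP − Pplat)/V̇ = (44.9 − 13.4) / 1.05 = 31.5/1.05 = 30.0 cmH2O·s/L.
C = Vt/(Pplat − PEEP) = 545.0 / (13.4 − 4) = 545.0/9.4 = 57.979 mL/cmH2O.
τ = R × C = 30.0 × 0.05798 L/cmH2O = 1.739 s.
Fraction remaining at end-expiration = e^(−Te/τ) = e^(−3.78/1.739) = 0.1138 → 11.38%.

11.4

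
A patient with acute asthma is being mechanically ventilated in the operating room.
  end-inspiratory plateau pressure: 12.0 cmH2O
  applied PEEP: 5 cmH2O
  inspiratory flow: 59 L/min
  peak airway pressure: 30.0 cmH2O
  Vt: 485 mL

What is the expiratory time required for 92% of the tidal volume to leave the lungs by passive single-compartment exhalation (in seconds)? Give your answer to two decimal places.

3.20

Flow: 59 L/min ÷ 60 = 0.9833 L/s.
R = (PIP − Pplat)/V̇ = (30.0 − 12.0) / 0.9833 = 18.0/0.9833 = 18.306 cmH2O·s/L.
C = Vt/(Pplat − PEEP) = 485.0 / (12.0 − 5) = 485.0/7.0 = 69.286 mL/cmH2O.
τ = R × C = 18.306 × 0.06929 L/cmH2O = 1.268 s.
t = −τ·ln(1 − 0.92) = −1.268·ln(0.08) = 3.203 s.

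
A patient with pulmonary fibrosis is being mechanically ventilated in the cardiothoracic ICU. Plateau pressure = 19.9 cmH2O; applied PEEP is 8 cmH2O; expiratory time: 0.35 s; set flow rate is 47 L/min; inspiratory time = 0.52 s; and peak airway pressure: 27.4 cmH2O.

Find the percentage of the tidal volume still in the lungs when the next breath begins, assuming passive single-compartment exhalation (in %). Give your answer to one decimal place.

34.4

Flow: 47 L/min ÷ 60 = 0.7833 L/s.
Vt = flow × Ti = 0.7833 L/s × 0.52 s × 1000 mL/L = 407.32 mL.
R = (PIP − Pplat)/V̇ = (27.4 − 19.9) / 0.7833 = 7.5/0.7833 = 9.575 cmH2O·s/L.
C = Vt/(Pplat − PEEP) = 407.32 / (19.9 − 8) = 407.32/11.9 = 34.229 mL/cmH2O.
τ = R × C = 9.575 × 0.03423 L/cmH2O = 0.3278 s.
Fraction remaining at end-expiration = e^(−Te/τ) = e^(−0.35/0.3278) = 0.3438 → 34.38%.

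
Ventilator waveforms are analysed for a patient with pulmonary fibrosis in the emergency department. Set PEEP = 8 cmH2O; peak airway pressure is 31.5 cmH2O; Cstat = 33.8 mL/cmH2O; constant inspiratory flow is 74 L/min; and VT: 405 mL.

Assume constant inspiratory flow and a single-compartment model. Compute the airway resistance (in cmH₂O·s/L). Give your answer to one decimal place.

9.3

Flow: 74 L/min ÷ 60 = 1.2333 L/s.
Equation of motion (constant flow): PIP = Vt/C + R·V̇ + PEEP.
R·V̇ = PIP − Vt/C − PEEP = 31.5 − 405/33.8 − 8 = 31.5 − 11.982 − 8 = 11.518 cmH2O.
R = 11.518 / 1.2333 = 9.339 cmH2O·s/L.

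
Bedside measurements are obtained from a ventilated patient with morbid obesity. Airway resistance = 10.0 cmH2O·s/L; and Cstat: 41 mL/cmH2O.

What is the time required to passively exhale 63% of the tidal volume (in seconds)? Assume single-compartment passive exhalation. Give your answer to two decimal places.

0.41

τ = R × C = 10.0 × 41 mL/cmH2O = 10.0 × 0.041 L/cmH2O = 0.41 s.
Exhaled fraction f = 1 − e^(−t/τ) → t = −τ·ln(1 − f) = −0.41·ln(0.37) = 0.4076 s.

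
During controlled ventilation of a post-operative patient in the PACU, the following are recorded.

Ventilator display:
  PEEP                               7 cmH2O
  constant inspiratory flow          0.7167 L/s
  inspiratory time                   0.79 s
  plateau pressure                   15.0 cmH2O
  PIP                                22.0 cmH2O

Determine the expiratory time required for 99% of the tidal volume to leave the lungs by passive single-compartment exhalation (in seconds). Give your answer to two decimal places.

3.18

Vt = flow × Ti = 0.7167 L/s × 0.79 s × 1000 mL/L = 566.19 mL.
R = (PIP − Pplat)/V̇ = (22.0 − 15.0) / 0.7167 = 7.0/0.7167 = 9.767 cmH2O·s/L.
C = Vt/(Pplat − PEEP) = 566.19 / (15.0 − 7) = 566.19/8.0 = 70.774 mL/cmH2O.
τ = R × C = 9.767 × 0.07077 L/cmH2O = 0.6912 s.
t = −τ·ln(1 − 0.99) = −0.6912·ln(0.01) = 3.183 s.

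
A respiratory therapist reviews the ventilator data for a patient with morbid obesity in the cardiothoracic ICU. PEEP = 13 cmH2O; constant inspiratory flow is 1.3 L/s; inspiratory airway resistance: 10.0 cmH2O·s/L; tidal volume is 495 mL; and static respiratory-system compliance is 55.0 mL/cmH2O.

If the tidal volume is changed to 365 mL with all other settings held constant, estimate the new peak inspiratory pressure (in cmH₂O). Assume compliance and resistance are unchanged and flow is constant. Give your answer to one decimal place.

32.6

PIP = Vt/C + R·V̇ + PEEP (constant-flow equation of motion).
Only the elastic term changes: ΔPIP = ΔVt / C = (365 − 495) / 55.0 = -2.364 cmH2O.
Original PIP = 495/55.0 + 10.0×1.3 + 13 = 35.0 cmH2O; new PIP = 35.0 + (-2.364) = 32.636 cmH2O.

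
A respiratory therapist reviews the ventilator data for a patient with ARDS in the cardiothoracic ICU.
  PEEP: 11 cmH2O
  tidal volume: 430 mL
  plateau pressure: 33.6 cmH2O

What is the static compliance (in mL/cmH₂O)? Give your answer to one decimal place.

19.0

Cstat = Vt / (Pplat − PEEP) = 430 / (33.6 − 11) = 430 / 22.6 = 19.027 mL/cmH2O.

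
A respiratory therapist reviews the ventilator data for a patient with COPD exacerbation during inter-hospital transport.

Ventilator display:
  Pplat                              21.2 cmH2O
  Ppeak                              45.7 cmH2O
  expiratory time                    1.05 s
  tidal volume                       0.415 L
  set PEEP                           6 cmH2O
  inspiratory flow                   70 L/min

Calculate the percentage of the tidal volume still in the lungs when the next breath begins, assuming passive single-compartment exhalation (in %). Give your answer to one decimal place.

16.0

Flow: 70 L/min ÷ 60 = 1.1667 L/s.
R = (PIP − Pplat)/V̇ = (45.7 − 21.2) / 1.1667 = 24.5/1.1667 = 20.999 cmH2O·s/L.
C = Vt/(Pplat − PEEP) = 415.0 / (21.2 − 6) = 415.0/15.2 = 27.303 mL/cmH2O.
τ = R × C = 20.999 × 0.0273 L/cmH2O = 0.5733 s.
Fraction remaining at end-expiration = e^(−Te/τ) = e^(−1.05/0.5733) = 0.1602 → 16.02%.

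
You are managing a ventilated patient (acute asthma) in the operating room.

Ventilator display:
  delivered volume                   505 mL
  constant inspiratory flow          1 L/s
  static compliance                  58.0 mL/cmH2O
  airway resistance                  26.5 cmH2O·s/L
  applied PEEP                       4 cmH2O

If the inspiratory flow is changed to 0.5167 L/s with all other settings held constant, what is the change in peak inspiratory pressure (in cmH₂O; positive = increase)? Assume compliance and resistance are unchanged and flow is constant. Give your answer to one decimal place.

-12.8

PIP = Vt/C + R·V̇ + PEEP (constant-flow equation of motion).
Only the resistive term changes: ΔPIP = R × ΔV̇ = 26.5 × (0.5167 − 1) = 26.5 × -0.4833 = -12.807 cmH2O.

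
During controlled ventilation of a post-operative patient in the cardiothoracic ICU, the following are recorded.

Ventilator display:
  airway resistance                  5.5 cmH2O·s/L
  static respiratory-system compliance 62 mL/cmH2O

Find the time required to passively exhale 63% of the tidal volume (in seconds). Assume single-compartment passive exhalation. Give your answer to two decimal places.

0.34

τ = R × C = 5.5 × 62 mL/cmH2O = 5.5 × 0.062 L/cmH2O = 0.341 s.
Exhaled fraction f = 1 − e^(−t/τ) → t = −τ·ln(1 − f) = −0.341·ln(0.37) = 0.339 s.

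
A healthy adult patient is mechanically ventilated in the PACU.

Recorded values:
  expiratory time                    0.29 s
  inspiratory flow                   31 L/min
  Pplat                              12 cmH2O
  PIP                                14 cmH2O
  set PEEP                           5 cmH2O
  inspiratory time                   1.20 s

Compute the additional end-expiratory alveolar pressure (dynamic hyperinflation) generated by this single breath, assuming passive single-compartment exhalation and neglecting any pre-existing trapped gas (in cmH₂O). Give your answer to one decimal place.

Flow: 31 L/min ÷ 60 = 0.5167 L/s.
Vt = flow × Ti = 0.5167 L/s × 1.20 s × 1000 mL/L = 620.04 mL.
R = (PIP − Pplat)/V̇ = (14 − 12) / 0.5167 = 2.0/0.5167 = 3.871 cmH2O·s/L.
C = Vt/(Pplat − PEEP) = 620.04 / (12 − 5) = 620.04/7.0 = 88.577 mL/cmH2O.
τ = R × C = 3.871 × 0.08858 L/cmH2O = 0.3429 s.
Fraction remaining = e^(−Te/τ) = e^(−0.29/0.3429) = 0.4292; trapped volume = 620.04 × 0.4292 = 266.12 mL.
Additional alveolar pressure from trapping ≈ V_trapped / C = 266.12 / 88.577 = 3.004 cmH2O.

3.0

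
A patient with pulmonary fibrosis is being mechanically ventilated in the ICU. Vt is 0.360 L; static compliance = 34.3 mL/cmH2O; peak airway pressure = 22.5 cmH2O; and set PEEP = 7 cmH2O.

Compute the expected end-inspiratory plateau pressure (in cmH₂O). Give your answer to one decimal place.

Pplat = PEEP + Vt / Cstat = 7 + 360 / 34.3 = 7 + 10.496 = 17.496 cmH2O.

17.5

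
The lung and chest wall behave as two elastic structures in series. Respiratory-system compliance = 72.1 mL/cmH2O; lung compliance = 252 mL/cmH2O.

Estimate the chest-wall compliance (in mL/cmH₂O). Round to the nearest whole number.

101

1/Ccw = 1/Crs − 1/CL.
1/Ccw = 1/72.1 − 1/252 = 0.009901.
Ccw = 101.0 mL/cmH2O.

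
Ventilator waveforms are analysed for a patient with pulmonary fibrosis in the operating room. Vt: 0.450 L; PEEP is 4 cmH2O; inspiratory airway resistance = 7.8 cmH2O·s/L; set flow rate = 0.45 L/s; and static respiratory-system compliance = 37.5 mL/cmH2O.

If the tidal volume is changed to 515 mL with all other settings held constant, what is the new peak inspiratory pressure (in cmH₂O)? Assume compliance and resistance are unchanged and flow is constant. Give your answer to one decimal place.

PIP = Vt/C + R·V̇ + PEEP (constant-flow equation of motion).
Only the elastic term changes: ΔPIP = ΔVt / C = (515 − 450) / 37.5 = 1.733 cmH2O.
Original PIP = 450/37.5 + 7.8×0.45 + 4 = 19.51 cmH2O; new PIP = 19.51 + (1.733) = 21.243 cmH2O.

21.2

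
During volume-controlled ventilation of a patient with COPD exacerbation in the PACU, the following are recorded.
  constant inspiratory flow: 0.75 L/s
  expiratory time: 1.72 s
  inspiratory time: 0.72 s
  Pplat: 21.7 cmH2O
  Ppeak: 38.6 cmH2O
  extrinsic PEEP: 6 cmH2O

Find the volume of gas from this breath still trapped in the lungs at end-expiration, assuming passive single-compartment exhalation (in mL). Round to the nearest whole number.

Vt = flow × Ti = 0.75 L/s × 0.72 s × 1000 mL/L = 540.0 mL.
R = (PIP − Pplat)/V̇ = (38.6 − 21.7) / 0.75 = 16.9/0.75 = 22.533 cmH2O·s/L.
C = Vt/(Pplat − PEEP) = 540.0 / (21.7 − 6) = 540.0/15.7 = 34.395 mL/cmH2O.
τ = R × C = 22.533 × 0.0344 L/cmH2O = 0.7751 s.
Fraction remaining = e^(−Te/τ) = e^(−1.72/0.7751) = 0.1087.
Trapped volume = 540.0 × 0.1087 = 58.698 mL.

59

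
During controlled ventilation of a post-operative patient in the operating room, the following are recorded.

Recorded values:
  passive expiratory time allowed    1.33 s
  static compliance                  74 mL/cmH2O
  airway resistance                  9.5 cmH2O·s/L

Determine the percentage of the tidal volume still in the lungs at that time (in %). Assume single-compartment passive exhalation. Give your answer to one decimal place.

15.1

τ = R × C = 9.5 × 74 mL/cmH2O = 9.5 × 0.074 L/cmH2O = 0.703 s.
Passive exhalation: V(t)/V₀ = e^(−t/τ) = e^(−1.33/0.703) = 0.1508.
Fraction remaining = 0.1508 → 15.08%.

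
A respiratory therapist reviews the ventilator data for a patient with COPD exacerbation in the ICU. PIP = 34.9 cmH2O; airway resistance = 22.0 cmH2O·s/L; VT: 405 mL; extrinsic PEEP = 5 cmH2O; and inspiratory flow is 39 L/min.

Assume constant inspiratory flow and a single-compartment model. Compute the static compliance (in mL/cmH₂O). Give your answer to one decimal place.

Flow: 39 L/min ÷ 60 = 0.65 L/s.
Equation of motion (constant flow): PIP = Vt/C + R·V̇ + PEEP.
Vt/C = PIP − R·V̇ − PEEP = 34.9 − 22.0×0.65 − 5 = 34.9 − 14.3 − 5 = 15.6 cmH2O.
C = Vt / 15.6 = 405 / 15.6 = 25.962 mL/cmH2O.

26.0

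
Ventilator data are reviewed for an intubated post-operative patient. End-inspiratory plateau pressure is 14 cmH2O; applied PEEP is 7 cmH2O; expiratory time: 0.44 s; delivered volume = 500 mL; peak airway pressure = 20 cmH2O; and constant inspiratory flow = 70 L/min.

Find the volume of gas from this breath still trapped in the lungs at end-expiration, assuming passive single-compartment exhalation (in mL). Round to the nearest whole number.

Flow: 70 L/min ÷ 60 = 1.1667 L/s.
R = (PIP − Pplat)/V̇ = (20 − 14) / 1.1667 = 6.0/1.1667 = 5.143 cmH2O·s/L.
C = Vt/(Pplat − PEEP) = 500.0 / (14 − 7) = 500.0/7.0 = 71.429 mL/cmH2O.
τ = R × C = 5.143 × 0.07143 L/cmH2O = 0.3674 s.
Fraction remaining = e^(−Te/τ) = e^(−0.44/0.3674) = 0.3019.
Trapped volume = 500.0 × 0.3019 = 150.95 mL.

151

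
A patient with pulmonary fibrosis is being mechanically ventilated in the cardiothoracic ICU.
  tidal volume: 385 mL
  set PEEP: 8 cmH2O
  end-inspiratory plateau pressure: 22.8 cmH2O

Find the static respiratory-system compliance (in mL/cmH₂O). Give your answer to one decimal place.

Cstat = Vt / (Pplat − PEEP) = 385 / (22.8 − 8) = 385 / 14.8 = 26.014 mL/cmH2O.

26.0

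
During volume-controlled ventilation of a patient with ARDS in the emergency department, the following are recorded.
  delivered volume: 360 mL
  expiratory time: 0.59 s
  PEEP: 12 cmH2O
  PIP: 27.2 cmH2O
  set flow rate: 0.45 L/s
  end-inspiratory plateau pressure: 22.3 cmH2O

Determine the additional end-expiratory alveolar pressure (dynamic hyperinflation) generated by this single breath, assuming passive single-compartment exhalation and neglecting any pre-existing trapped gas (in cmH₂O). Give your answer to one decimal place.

R = (PIP − Pplat)/V̇ = (27.2 − 22.3) / 0.45 = 4.9/0.45 = 10.889 cmH2O·s/L.
C = Vt/(Pplat − PEEP) = 360.0 / (22.3 − 12) = 360.0/10.3 = 34.951 mL/cmH2O.
τ = R × C = 10.889 × 0.03495 L/cmH2O = 0.3806 s.
Fraction remaining = e^(−Te/τ) = e^(−0.59/0.3806) = 0.2122; trapped volume = 360.0 × 0.2122 = 76.392 mL.
Additional alveolar pressure from trapping ≈ V_trapped / C = 76.392 / 34.951 = 2.186 cmH2O.

2.2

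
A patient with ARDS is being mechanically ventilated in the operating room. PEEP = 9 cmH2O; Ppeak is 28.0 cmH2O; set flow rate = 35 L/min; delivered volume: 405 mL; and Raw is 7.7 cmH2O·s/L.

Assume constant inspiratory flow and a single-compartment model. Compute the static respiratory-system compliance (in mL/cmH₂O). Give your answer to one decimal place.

Flow: 35 L/min ÷ 60 = 0.5833 L/s.
Equation of motion (constant flow): PIP = Vt/C + R·V̇ + PEEP.
Vt/C = PIP − R·V̇ − PEEP = 28.0 − 7.7×0.5833 − 9 = 28.0 − 4.491 − 9 = 14.509 cmH2O.
C = Vt / 14.509 = 405 / 14.509 = 27.914 mL/cmH2O.

27.9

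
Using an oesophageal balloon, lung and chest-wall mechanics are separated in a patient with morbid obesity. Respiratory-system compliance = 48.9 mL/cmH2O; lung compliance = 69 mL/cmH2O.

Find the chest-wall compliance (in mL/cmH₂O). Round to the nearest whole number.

1/Ccw = 1/Crs − 1/CL.
1/Ccw = 1/48.9 − 1/69 = 0.005957.
Ccw = 167.87 mL/cmH2O.

168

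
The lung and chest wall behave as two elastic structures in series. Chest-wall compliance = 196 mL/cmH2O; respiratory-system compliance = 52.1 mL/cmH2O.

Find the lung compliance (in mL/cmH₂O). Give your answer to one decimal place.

1/CL = 1/Crs − 1/Ccw.
1/CL = 1/52.1 − 1/196 = 0.01409.
CL = 70.972 mL/cmH2O.

71.0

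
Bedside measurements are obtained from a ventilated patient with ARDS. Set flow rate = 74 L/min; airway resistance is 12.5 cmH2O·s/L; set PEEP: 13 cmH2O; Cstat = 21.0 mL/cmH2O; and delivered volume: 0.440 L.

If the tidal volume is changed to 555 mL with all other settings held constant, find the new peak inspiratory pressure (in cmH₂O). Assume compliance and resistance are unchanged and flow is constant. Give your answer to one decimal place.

Flow: 74 L/min ÷ 60 = 1.2333 L/s.
PIP = Vt/C + R·V̇ + PEEP (constant-flow equation of motion).
Only the elastic term changes: ΔPIP = ΔVt / C = (555 − 440) / 21.0 = 5.476 cmH2O.
Original PIP = 440/21.0 + 12.5×1.2333 + 13 = 49.369 cmH2O; new PIP = 49.369 + (5.476) = 54.845 cmH2O.

54.8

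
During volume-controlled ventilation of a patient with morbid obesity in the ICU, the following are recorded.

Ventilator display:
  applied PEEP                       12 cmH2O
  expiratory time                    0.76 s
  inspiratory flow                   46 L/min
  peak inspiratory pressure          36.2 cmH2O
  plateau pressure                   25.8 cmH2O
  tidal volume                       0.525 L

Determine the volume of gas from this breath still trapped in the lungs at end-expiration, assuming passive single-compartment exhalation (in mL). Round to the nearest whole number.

Flow: 46 L/min ÷ 60 = 0.7667 L/s.
R = (PIP − Pplat)/V̇ = (36.2 − 25.8) / 0.7667 = 10.4/0.7667 = 13.565 cmH2O·s/L.
C = Vt/(Pplat − PEEP) = 525.0 / (25.8 − 12) = 525.0/13.8 = 38.043 mL/cmH2O.
τ = R × C = 13.565 × 0.03804 L/cmH2O = 0.516 s.
Fraction remaining = e^(−Te/τ) = e^(−0.76/0.516) = 0.2293.
Trapped volume = 525.0 × 0.2293 = 120.38 mL.

120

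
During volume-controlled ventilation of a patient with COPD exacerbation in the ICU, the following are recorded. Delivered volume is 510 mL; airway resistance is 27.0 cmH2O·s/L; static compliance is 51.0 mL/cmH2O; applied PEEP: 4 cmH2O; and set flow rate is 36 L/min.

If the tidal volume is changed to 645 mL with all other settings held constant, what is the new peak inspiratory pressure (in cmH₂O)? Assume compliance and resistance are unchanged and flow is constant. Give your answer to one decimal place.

Flow: 36 L/min ÷ 60 = 0.6 L/s.
PIP = Vt/C + R·V̇ + PEEP (constant-flow equation of motion).
Only the elastic term changes: ΔPIP = ΔVt / C = (645 − 510) / 51.0 = 2.647 cmH2O.
Original PIP = 510/51.0 + 27.0×0.6 + 4 = 30.2 cmH2O; new PIP = 30.2 + (2.647) = 32.847 cmH2O.

32.8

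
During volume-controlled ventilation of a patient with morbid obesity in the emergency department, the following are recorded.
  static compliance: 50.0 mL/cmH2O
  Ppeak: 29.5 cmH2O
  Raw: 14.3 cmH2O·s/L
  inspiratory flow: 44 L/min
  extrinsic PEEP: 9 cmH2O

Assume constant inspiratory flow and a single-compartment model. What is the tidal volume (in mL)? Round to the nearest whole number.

501

Flow: 44 L/min ÷ 60 = 0.7333 L/s.
Equation of motion (constant flow): PIP = Vt/C + R·V̇ + PEEP.
Vt/C = PIP − R·V̇ − PEEP = 29.5 − 10.486 − 9 = 10.014 cmH2O.
Vt = C × 10.014 = 50.0 × 10.014 = 500.7 mL.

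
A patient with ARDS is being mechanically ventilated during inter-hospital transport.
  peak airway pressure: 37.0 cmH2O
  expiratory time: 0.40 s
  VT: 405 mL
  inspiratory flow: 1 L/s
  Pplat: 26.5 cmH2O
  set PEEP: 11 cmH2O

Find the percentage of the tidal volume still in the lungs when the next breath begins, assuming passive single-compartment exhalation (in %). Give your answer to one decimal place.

23.3

R = (PIP − Pplat)/V̇ = (37.0 − 26.5) / 1 = 10.5/1 = 10.5 cmH2O·s/L.
C = Vt/(Pplat − PEEP) = 405.0 / (26.5 − 11) = 405.0/15.5 = 26.129 mL/cmH2O.
τ = R × C = 10.5 × 0.02613 L/cmH2O = 0.2744 s.
Fraction remaining at end-expiration = e^(−Te/τ) = e^(−0.40/0.2744) = 0.2328 → 23.28%.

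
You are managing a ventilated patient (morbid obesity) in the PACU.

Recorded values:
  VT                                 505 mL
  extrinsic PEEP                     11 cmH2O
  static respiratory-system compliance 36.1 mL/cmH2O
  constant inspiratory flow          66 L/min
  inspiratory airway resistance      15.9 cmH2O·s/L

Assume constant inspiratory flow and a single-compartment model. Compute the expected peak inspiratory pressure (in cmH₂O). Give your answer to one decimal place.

42.5

Flow: 66 L/min ÷ 60 = 1.1 L/s.
Equation of motion (constant flow): PIP = Vt/C + R·V̇ + PEEP.
PIP = 505/36.1 + 15.9×1.1 + 11 = 13.989 + 17.49 + 11 = 42.479 cmH2O.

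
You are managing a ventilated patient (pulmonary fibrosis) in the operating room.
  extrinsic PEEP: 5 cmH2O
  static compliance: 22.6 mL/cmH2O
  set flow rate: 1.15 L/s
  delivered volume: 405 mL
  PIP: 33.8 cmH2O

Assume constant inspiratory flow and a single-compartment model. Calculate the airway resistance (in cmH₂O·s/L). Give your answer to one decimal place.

Equation of motion (constant flow): PIP = Vt/C + R·V̇ + PEEP.
R·V̇ = PIP − Vt/C − PEEP = 33.8 − 405/22.6 − 5 = 33.8 − 17.92 − 5 = 10.88 cmH2O.
R = 10.88 / 1.15 = 9.461 cmH2O·s/L.

9.5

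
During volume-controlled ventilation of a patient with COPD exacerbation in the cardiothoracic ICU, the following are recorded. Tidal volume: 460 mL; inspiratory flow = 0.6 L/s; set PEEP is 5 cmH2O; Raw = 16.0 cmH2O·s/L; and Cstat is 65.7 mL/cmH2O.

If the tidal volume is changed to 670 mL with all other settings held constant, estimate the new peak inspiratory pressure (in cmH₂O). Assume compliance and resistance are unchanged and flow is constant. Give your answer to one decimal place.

24.8

PIP = Vt/C + R·V̇ + PEEP (constant-flow equation of motion).
Only the elastic term changes: ΔPIP = ΔVt / C = (670 − 460) / 65.7 = 3.196 cmH2O.
Original PIP = 460/65.7 + 16.0×0.6 + 5 = 21.602 cmH2O; new PIP = 21.602 + (3.196) = 24.798 cmH2O.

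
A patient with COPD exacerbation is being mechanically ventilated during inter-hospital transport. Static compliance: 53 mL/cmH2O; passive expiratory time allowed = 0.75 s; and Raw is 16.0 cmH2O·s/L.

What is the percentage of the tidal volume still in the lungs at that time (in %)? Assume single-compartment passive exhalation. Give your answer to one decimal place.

τ = R × C = 16.0 × 53 mL/cmH2O = 16.0 × 0.053 L/cmH2O = 0.848 s.
Passive exhalation: V(t)/V₀ = e^(−t/τ) = e^(−0.75/0.848) = 0.4129.
Fraction remaining = 0.4129 → 41.29%.

41.3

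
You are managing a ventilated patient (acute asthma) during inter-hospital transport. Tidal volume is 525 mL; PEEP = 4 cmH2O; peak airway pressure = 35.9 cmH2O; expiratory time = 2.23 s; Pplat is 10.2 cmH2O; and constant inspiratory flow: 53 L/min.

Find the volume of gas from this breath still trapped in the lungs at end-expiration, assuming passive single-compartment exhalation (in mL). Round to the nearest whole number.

212

Flow: 53 L/min ÷ 60 = 0.8833 L/s.
R = (PIP − Pplat)/V̇ = (35.9 − 10.2) / 0.8833 = 25.7/0.8833 = 29.095 cmH2O·s/L.
C = Vt/(Pplat − PEEP) = 525.0 / (10.2 − 4) = 525.0/6.2 = 84.677 mL/cmH2O.
τ = R × C = 29.095 × 0.08468 L/cmH2O = 2.464 s.
Fraction remaining = e^(−Te/τ) = e^(−2.23/2.464) = 0.4045.
Trapped volume = 525.0 × 0.4045 = 212.36 mL.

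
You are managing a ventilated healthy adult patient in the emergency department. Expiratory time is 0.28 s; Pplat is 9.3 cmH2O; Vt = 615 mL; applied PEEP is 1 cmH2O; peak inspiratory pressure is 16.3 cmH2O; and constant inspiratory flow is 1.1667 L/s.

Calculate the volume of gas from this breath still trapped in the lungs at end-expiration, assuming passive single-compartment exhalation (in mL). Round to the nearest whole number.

R = (PIP − Pplat)/V̇ = (16.3 − 9.3) / 1.1667 = 7.0/1.1667 = 6.0 cmH2O·s/L.
C = Vt/(Pplat − PEEP) = 615.0 / (9.3 − 1) = 615.0/8.3 = 74.096 mL/cmH2O.
τ = R × C = 6.0 × 0.0741 L/cmH2O = 0.4446 s.
Fraction remaining = e^(−Te/τ) = e^(−0.28/0.4446) = 0.5327.
Trapped volume = 615.0 × 0.5327 = 327.61 mL.

328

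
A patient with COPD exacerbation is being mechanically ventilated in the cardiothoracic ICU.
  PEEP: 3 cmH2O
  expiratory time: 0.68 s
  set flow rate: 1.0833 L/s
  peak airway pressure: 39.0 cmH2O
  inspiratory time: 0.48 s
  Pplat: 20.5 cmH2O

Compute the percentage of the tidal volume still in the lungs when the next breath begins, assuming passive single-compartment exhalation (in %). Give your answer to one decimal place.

26.2

Vt = flow × Ti = 1.0833 L/s × 0.48 s × 1000 mL/L = 519.98 mL.
R = (PIP − Pplat)/V̇ = (39.0 − 20.5) / 1.0833 = 18.5/1.0833 = 17.077 cmH2O·s/L.
C = Vt/(Pplat − PEEP) = 519.98 / (20.5 − 3) = 519.98/17.5 = 29.713 mL/cmH2O.
τ = R × C = 17.077 × 0.02971 L/cmH2O = 0.5074 s.
Fraction remaining at end-expiration = e^(−Te/τ) = e^(−0.68/0.5074) = 0.2618 → 26.18%.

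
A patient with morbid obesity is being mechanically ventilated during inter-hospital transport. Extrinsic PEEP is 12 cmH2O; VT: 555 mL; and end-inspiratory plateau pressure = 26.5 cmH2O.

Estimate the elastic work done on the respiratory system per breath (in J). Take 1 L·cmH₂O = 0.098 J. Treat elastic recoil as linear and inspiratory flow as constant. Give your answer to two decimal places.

Elastic work ≈ ½ × (Pplat − PEEP) × Vt = 0.5 × (26.5 − 12) × 0.555 L = 0.5 × 14.5 × 0.555 = 4.024 L·cmH2O.
× 0.098 J/(L·cmH2O) → 0.3944 J.

0.39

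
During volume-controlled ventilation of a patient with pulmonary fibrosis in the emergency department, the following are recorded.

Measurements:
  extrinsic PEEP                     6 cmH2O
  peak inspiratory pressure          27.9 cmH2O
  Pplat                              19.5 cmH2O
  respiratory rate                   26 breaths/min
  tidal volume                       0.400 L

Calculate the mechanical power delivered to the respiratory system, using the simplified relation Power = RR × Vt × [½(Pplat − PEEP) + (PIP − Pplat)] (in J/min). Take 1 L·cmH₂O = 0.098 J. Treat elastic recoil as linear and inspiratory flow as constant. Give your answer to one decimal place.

Per-breath work = Vt × [½(Pplat−PEEP) + (PIP−Pplat)] = 0.400 × [0.5×13.5 + 8.4] = 0.400 × 15.15 = 6.06 L·cmH2O.
Power = 26 × 6.06 = 157.56 L·cmH2O/min.
× 0.098 J/(L·cmH2O) → 15.441 J/min.

15.4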